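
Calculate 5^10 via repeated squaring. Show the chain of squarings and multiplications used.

Computing 5^10 by squaring (build up from 5^1; each line after the first costs one multiplication):

5^1 = 5
5^2 = (5^1)^2 = 5^2 = 25
5^4 = (5^2)^2 = 25^2 = 625
5^5 = 5 * 5^4 = 5 * 625 = 3125
5^10 = (5^5)^2 = 3125^2 = 9765625

Result: 9765625
Multiplications needed: 4 (4 lines after 5^1)

5^10 = 9765625. Using exponentiation by squaring, this requires 4 multiplications. The key idea: if the exponent is even, square the half-power; if odd, multiply by the base once.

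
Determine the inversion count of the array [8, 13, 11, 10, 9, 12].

Finding inversions in [8, 13, 11, 10, 9, 12]:

(1, 2): arr[1]=13 > arr[2]=11
(1, 3): arr[1]=13 > arr[3]=10
(1, 4): arr[1]=13 > arr[4]=9
(1, 5): arr[1]=13 > arr[5]=12
(2, 3): arr[2]=11 > arr[3]=10
(2, 4): arr[2]=11 > arr[4]=9
(3, 4): arr[3]=10 > arr[4]=9

Total inversions: 7

The array has 7 inversion(s): (1,2), (1,3), (1,4), (1,5), (2,3), (2,4), (3,4). Each pair (i,j) satisfies i < j and arr[i] > arr[j].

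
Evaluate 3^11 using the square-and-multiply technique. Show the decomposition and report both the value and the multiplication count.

Computing 3^11 by squaring (build up from 3^1; each line after the first costs one multiplication):

3^1 = 3
3^2 = (3^1)^2 = 3^2 = 9
3^4 = (3^2)^2 = 9^2 = 81
3^5 = 3 * 3^4 = 3 * 81 = 243
3^10 = (3^5)^2 = 243^2 = 59049
3^11 = 3 * 3^10 = 3 * 59049 = 177147

Result: 177147
Multiplications needed: 5 (5 lines after 3^1)

3^11 = 177147. Using exponentiation by squaring, this requires 5 multiplications. The key idea: if the exponent is even, square the half-power; if odd, multiply by the base once.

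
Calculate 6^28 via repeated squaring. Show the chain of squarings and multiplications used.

Computing 6^28 by squaring (build up from 6^1; each line after the first costs one multiplication):

6^1 = 6
6^2 = (6^1)^2 = 6^2 = 36
6^3 = 6 * 6^2 = 6 * 36 = 216
6^6 = (6^3)^2 = 216^2 = 46656
6^7 = 6 * 6^6 = 6 * 46656 = 279936
6^14 = (6^7)^2 = 279936^2 = 78364164096
6^28 = (6^14)^2 = 78364164096^2 = 6140942214464815497216

Result: 6140942214464815497216
Multiplications needed: 6 (6 lines after 6^1)

6^28 = 6140942214464815497216. Using exponentiation by squaring, this requires 6 multiplications. The key idea: if the exponent is even, square the half-power; if odd, multiply by the base once.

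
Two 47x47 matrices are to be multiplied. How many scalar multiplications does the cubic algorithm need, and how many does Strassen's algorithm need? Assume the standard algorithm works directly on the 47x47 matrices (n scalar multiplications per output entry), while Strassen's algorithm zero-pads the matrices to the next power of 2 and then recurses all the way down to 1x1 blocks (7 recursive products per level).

Matrix multiplication for 47x47 matrices:

Strassen's algorithm requires power-of-2 dimensions. Pad 47x47 to 64x64 (next power of 2).

Standard algorithm: 47^3 = 103823 multiplications
Strassen's algorithm: 7^(log2(64)) = 7^6 = 117649 multiplications
Difference: 103823 - 117649 = -13826 (Strassen uses MORE here due to padding overhead — for small or just-over-power-of-2 n, padding can outweigh the per-level savings)

Standard: 103823 multiplications (47^3). Strassen: 117649 multiplications (7^6, after padding to 64x64). Strassen reduces 8 recursive multiplications to 7 at each level.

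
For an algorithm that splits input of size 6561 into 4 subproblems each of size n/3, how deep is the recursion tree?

For divide and conquer with division factor 3:

Problem sizes at each level:
Level 0: 6561
Level 1: 2187
Level 2: 729
Level 3: 243
Level 4: 81
Level 5: 27
Level 6: 9
Level 7: 3
Level 8: 1

The root is level 0 and the size-1 base case is level 8 (the tree spans levels 0 through 8, i.e. 9 levels counting the root), so the depth is the number of divisions: log_3(6561) = 8

The recursion tree depth is log_3(6561) = 8. At each level, the problem size is divided by 3, so it takes 8 divisions to reduce to a base case of size 1. The algorithm makes 4 recursive calls at each level.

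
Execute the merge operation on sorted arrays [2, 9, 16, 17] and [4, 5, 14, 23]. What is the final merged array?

Merging process:

Compare 2 vs 4: take 2 from left. Merged: [2]
Compare 9 vs 4: take 4 from right. Merged: [2, 4]
Compare 9 vs 5: take 5 from right. Merged: [2, 4, 5]
Compare 9 vs 14: take 9 from left. Merged: [2, 4, 5, 9]
Compare 16 vs 14: take 14 from right. Merged: [2, 4, 5, 9, 14]
Compare 16 vs 23: take 16 from left. Merged: [2, 4, 5, 9, 14, 16]
Compare 17 vs 23: take 17 from left. Merged: [2, 4, 5, 9, 14, 16, 17]
Append remaining from right: [23]. Merged: [2, 4, 5, 9, 14, 16, 17, 23]

Final merged array: [2, 4, 5, 9, 14, 16, 17, 23]
Total comparisons: 7

The merged array is [2, 4, 5, 9, 14, 16, 17, 23], requiring 7 comparisons. The merge step runs in O(n) time where n is the total number of elements.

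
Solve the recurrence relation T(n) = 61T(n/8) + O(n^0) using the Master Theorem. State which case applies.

Master Theorem for T(n) = 61T(n/8) + O(n^0):

a = 61, b = 8, c = 0
log_b(a) = log_8(61) = 1.9769

Case 1: c = 0 < log_8(61) = 1.9769
T(n) = O(n^(log_8 61))

For T(n) = 61T(n/8) + O(n^0): log_8(61) = 1.9769. This is Case 1 of the Master Theorem (c < log_b(a), work dominated by leaves), giving O(n^(log_8 61)).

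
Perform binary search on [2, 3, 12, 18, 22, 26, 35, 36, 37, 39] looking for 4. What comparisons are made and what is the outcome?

Binary search for 4 in [2, 3, 12, 18, 22, 26, 35, 36, 37, 39]:

lo=0, hi=9, mid=4, arr[mid]=22 -> 22 > 4, search left half
lo=0, hi=3, mid=1, arr[mid]=3 -> 3 < 4, search right half
lo=2, hi=3, mid=2, arr[mid]=12 -> 12 > 4, search left half
lo=2 > hi=1, target 4 not found

Binary search determines that 4 is not in the array after 3 comparisons. The search space was exhausted without finding the target.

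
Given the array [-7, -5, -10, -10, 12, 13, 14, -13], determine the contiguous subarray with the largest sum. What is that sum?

Using Kadane's algorithm on [-7, -5, -10, -10, 12, 13, 14, -13]:

Scanning through the array:
Position 1 (value -5): max_ending_here = -5, max_so_far = -5
Position 2 (value -10): max_ending_here = -10, max_so_far = -5
Position 3 (value -10): max_ending_here = -10, max_so_far = -5
Position 4 (value 12): max_ending_here = 12, max_so_far = 12
Position 5 (value 13): max_ending_here = 25, max_so_far = 25
Position 6 (value 14): max_ending_here = 39, max_so_far = 39
Position 7 (value -13): max_ending_here = 26, max_so_far = 39

Maximum subarray: [12, 13, 14]
Maximum sum: 39

The maximum subarray is [12, 13, 14] with sum 39. This subarray runs from index 4 to index 6.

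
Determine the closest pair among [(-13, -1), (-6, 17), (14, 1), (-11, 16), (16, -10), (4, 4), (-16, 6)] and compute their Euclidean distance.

Computing all pairwise distances among 7 points:

d((-13, -1), (-6, 17)) = 19.3132
d((-13, -1), (14, 1)) = 27.074
d((-13, -1), (-11, 16)) = 17.1172
d((-13, -1), (16, -10)) = 30.3645
d((-13, -1), (4, 4)) = 17.72
d((-13, -1), (-16, 6)) = 7.6158
d((-6, 17), (14, 1)) = 25.6125
d((-6, 17), (-11, 16)) = 5.099 <-- minimum
d((-6, 17), (16, -10)) = 34.8281
d((-6, 17), (4, 4)) = 16.4012
d((-6, 17), (-16, 6)) = 14.8661
d((14, 1), (-11, 16)) = 29.1548
d((14, 1), (16, -10)) = 11.1803
d((14, 1), (4, 4)) = 10.4403
d((14, 1), (-16, 6)) = 30.4138
d((-11, 16), (16, -10)) = 37.4833
d((-11, 16), (4, 4)) = 19.2094
d((-11, 16), (-16, 6)) = 11.1803
d((16, -10), (4, 4)) = 18.4391
d((16, -10), (-16, 6)) = 35.7771
d((4, 4), (-16, 6)) = 20.0998

Closest pair: (-6, 17) and (-11, 16) with distance 5.099

The closest pair is (-6, 17) and (-11, 16) with Euclidean distance 5.099. For 7 points, brute-force pairwise comparison is shown above. For large n, the divide-and-conquer algorithm (sort by x, recurse on halves, check the dividing strip) achieves O(n log n).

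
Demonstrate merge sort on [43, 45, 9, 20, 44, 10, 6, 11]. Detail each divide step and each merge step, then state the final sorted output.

Merge sort trace:

Split: [43, 45, 9, 20, 44, 10, 6, 11] -> [43, 45, 9, 20] and [44, 10, 6, 11]
  Split: [43, 45, 9, 20] -> [43, 45] and [9, 20]
    Split: [43, 45] -> [43] and [45]
    Merge: [43] + [45] -> [43, 45]
    Split: [9, 20] -> [9] and [20]
    Merge: [9] + [20] -> [9, 20]
  Merge: [43, 45] + [9, 20] -> [9, 20, 43, 45]
  Split: [44, 10, 6, 11] -> [44, 10] and [6, 11]
    Split: [44, 10] -> [44] and [10]
    Merge: [44] + [10] -> [10, 44]
    Split: [6, 11] -> [6] and [11]
    Merge: [6] + [11] -> [6, 11]
  Merge: [10, 44] + [6, 11] -> [6, 10, 11, 44]
Merge: [9, 20, 43, 45] + [6, 10, 11, 44] -> [6, 9, 10, 11, 20, 43, 44, 45]

Final sorted array: [6, 9, 10, 11, 20, 43, 44, 45]

The merge sort proceeds by recursively splitting the array and merging sorted halves.
After all merges, the sorted array is [6, 9, 10, 11, 20, 43, 44, 45].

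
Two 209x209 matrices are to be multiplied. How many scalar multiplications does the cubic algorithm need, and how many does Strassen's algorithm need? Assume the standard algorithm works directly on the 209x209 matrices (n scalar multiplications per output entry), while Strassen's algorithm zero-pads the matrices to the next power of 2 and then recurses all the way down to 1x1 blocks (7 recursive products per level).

Matrix multiplication for 209x209 matrices:

Strassen's algorithm requires power-of-2 dimensions. Pad 209x209 to 256x256 (next power of 2).

Standard algorithm: 209^3 = 9129329 multiplications
Strassen's algorithm: 7^(log2(256)) = 7^8 = 5764801 multiplications
Savings: 9129329 - 5764801 = 3364528 multiplications

Standard: 9129329 multiplications (209^3). Strassen: 5764801 multiplications (7^8, after padding to 256x256). Strassen reduces 8 recursive multiplications to 7 at each level.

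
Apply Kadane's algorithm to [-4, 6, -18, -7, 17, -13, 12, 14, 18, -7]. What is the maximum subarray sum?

Using Kadane's algorithm on [-4, 6, -18, -7, 17, -13, 12, 14, 18, -7]:

Scanning through the array:
Position 1 (value 6): max_ending_here = 6, max_so_far = 6
Position 2 (value -18): max_ending_here = -12, max_so_far = 6
Position 3 (value -7): max_ending_here = -7, max_so_far = 6
Position 4 (value 17): max_ending_here = 17, max_so_far = 17
Position 5 (value -13): max_ending_here = 4, max_so_far = 17
Position 6 (value 12): max_ending_here = 16, max_so_far = 17
Position 7 (value 14): max_ending_here = 30, max_so_far = 30
Position 8 (value 18): max_ending_here = 48, max_so_far = 48
Position 9 (value -7): max_ending_here = 41, max_so_far = 48

Maximum subarray: [17, -13, 12, 14, 18]
Maximum sum: 48

The maximum subarray is [17, -13, 12, 14, 18] with sum 48. This subarray runs from index 4 to index 8.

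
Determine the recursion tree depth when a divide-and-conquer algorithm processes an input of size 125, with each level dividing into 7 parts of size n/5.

For divide and conquer with division factor 5:

Problem sizes at each level:
Level 0: 125
Level 1: 25
Level 2: 5
Level 3: 1

The root is level 0 and the size-1 base case is level 3 (the tree spans levels 0 through 3, i.e. 4 levels counting the root), so the depth is the number of divisions: log_5(125) = 3

The recursion tree depth is log_5(125) = 3. At each level, the problem size is divided by 5, so it takes 3 divisions to reduce to a base case of size 1. The algorithm makes 7 recursive calls at each level.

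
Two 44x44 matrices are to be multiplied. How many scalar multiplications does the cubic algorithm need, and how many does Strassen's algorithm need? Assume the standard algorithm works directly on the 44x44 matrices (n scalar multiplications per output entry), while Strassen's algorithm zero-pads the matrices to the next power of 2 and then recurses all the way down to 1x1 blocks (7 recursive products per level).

Matrix multiplication for 44x44 matrices:

Strassen's algorithm requires power-of-2 dimensions. Pad 44x44 to 64x64 (next power of 2).

Standard algorithm: 44^3 = 85184 multiplications
Strassen's algorithm: 7^(log2(64)) = 7^6 = 117649 multiplications
Difference: 85184 - 117649 = -32465 (Strassen uses MORE here due to padding overhead — for small or just-over-power-of-2 n, padding can outweigh the per-level savings)

Standard: 85184 multiplications (44^3). Strassen: 117649 multiplications (7^6, after padding to 64x64). Strassen reduces 8 recursive multiplications to 7 at each level.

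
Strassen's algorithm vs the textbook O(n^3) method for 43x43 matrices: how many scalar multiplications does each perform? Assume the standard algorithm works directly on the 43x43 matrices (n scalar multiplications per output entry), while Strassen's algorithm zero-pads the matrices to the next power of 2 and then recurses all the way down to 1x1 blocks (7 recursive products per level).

Matrix multiplication for 43x43 matrices:

Strassen's algorithm requires power-of-2 dimensions. Pad 43x43 to 64x64 (next power of 2).

Standard algorithm: 43^3 = 79507 multiplications
Strassen's algorithm: 7^(log2(64)) = 7^6 = 117649 multiplications
Difference: 79507 - 117649 = -38142 (Strassen uses MORE here due to padding overhead — for small or just-over-power-of-2 n, padding can outweigh the per-level savings)

Standard: 79507 multiplications (43^3). Strassen: 117649 multiplications (7^6, after padding to 64x64). Strassen reduces 8 recursive multiplications to 7 at each level.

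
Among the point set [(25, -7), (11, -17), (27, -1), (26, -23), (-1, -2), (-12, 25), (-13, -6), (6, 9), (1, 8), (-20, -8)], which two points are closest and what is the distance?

Computing all pairwise distances among 10 points:

d((25, -7), (11, -17)) = 17.2047
d((25, -7), (27, -1)) = 6.3246
d((25, -7), (26, -23)) = 16.0312
d((25, -7), (-1, -2)) = 26.4764
d((25, -7), (-12, 25)) = 48.9183
d((25, -7), (-13, -6)) = 38.0132
d((25, -7), (6, 9)) = 24.8395
d((25, -7), (1, 8)) = 28.3019
d((25, -7), (-20, -8)) = 45.0111
d((11, -17), (27, -1)) = 22.6274
d((11, -17), (26, -23)) = 16.1555
d((11, -17), (-1, -2)) = 19.2094
d((11, -17), (-12, 25)) = 47.8853
d((11, -17), (-13, -6)) = 26.4008
d((11, -17), (6, 9)) = 26.4764
d((11, -17), (1, 8)) = 26.9258
d((11, -17), (-20, -8)) = 32.28
d((27, -1), (26, -23)) = 22.0227
d((27, -1), (-1, -2)) = 28.0179
d((27, -1), (-12, 25)) = 46.8722
d((27, -1), (-13, -6)) = 40.3113
d((27, -1), (6, 9)) = 23.2594
d((27, -1), (1, 8)) = 27.5136
d((27, -1), (-20, -8)) = 47.5184
d((26, -23), (-1, -2)) = 34.2053
d((26, -23), (-12, 25)) = 61.2209
d((26, -23), (-13, -6)) = 42.5441
d((26, -23), (6, 9)) = 37.7359
d((26, -23), (1, 8)) = 39.8246
d((26, -23), (-20, -8)) = 48.3839
d((-1, -2), (-12, 25)) = 29.1548
d((-1, -2), (-13, -6)) = 12.6491
d((-1, -2), (6, 9)) = 13.0384
d((-1, -2), (1, 8)) = 10.198
d((-1, -2), (-20, -8)) = 19.9249
d((-12, 25), (-13, -6)) = 31.0161
d((-12, 25), (6, 9)) = 24.0832
d((-12, 25), (1, 8)) = 21.4009
d((-12, 25), (-20, -8)) = 33.9559
d((-13, -6), (6, 9)) = 24.2074
d((-13, -6), (1, 8)) = 19.799
d((-13, -6), (-20, -8)) = 7.2801
d((6, 9), (1, 8)) = 5.099 <-- minimum
d((6, 9), (-20, -8)) = 31.0644
d((1, 8), (-20, -8)) = 26.4008

Closest pair: (6, 9) and (1, 8) with distance 5.099

The closest pair is (6, 9) and (1, 8) with Euclidean distance 5.099. For 10 points, brute-force pairwise comparison is shown above. For large n, the divide-and-conquer algorithm (sort by x, recurse on halves, check the dividing strip) achieves O(n log n).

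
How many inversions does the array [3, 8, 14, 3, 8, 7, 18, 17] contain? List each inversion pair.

Finding inversions in [3, 8, 14, 3, 8, 7, 18, 17]:

(1, 3): arr[1]=8 > arr[3]=3
(1, 5): arr[1]=8 > arr[5]=7
(2, 3): arr[2]=14 > arr[3]=3
(2, 4): arr[2]=14 > arr[4]=8
(2, 5): arr[2]=14 > arr[5]=7
(4, 5): arr[4]=8 > arr[5]=7
(6, 7): arr[6]=18 > arr[7]=17

Total inversions: 7

The array has 7 inversion(s): (1,3), (1,5), (2,3), (2,4), (2,5), (4,5), (6,7). Each pair (i,j) satisfies i < j and arr[i] > arr[j].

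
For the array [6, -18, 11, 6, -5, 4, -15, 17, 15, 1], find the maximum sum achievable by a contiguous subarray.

Using Kadane's algorithm on [6, -18, 11, 6, -5, 4, -15, 17, 15, 1]:

Scanning through the array:
Position 1 (value -18): max_ending_here = -12, max_so_far = 6
Position 2 (value 11): max_ending_here = 11, max_so_far = 11
Position 3 (value 6): max_ending_here = 17, max_so_far = 17
Position 4 (value -5): max_ending_here = 12, max_so_far = 17
Position 5 (value 4): max_ending_here = 16, max_so_far = 17
Position 6 (value -15): max_ending_here = 1, max_so_far = 17
Position 7 (value 17): max_ending_here = 18, max_so_far = 18
Position 8 (value 15): max_ending_here = 33, max_so_far = 33
Position 9 (value 1): max_ending_here = 34, max_so_far = 34

Maximum subarray: [11, 6, -5, 4, -15, 17, 15, 1]
Maximum sum: 34

The maximum subarray is [11, 6, -5, 4, -15, 17, 15, 1] with sum 34. This subarray runs from index 2 to index 9.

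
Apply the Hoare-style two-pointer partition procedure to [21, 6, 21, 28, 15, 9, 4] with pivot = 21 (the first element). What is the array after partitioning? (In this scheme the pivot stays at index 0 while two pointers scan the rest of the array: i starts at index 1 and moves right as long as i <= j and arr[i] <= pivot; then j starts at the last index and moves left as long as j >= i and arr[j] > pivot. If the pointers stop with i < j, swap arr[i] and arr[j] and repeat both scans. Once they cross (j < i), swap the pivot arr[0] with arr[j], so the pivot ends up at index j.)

Hoare-style two-pointer partition with pivot = 21:

Initial array: [21, 6, 21, 28, 15, 9, 4]

Pointers start at i = 1, j = 6.
i stops at index 3 (arr[3]=28 > 21), j stops at index 6 (arr[6]=4 <= 21): swap arr[3] and arr[6], array becomes [21, 6, 21, 4, 15, 9, 28]
i ends at 6, j ends at 5: the pointers have crossed (j < i), so scanning stops.

Swap pivot arr[0] with arr[5] to place pivot at position 5: [9, 6, 21, 4, 15, 21, 28]
Pivot position: 5

After partitioning with pivot 21, the array becomes [9, 6, 21, 4, 15, 21, 28]. The pivot is placed at index 5. All elements to the left of the pivot are <= 21, and all elements to the right are > 21.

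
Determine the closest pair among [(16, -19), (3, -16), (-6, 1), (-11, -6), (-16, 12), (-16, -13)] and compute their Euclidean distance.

Computing all pairwise distances among 6 points:

d((16, -19), (3, -16)) = 13.3417
d((16, -19), (-6, 1)) = 29.7321
d((16, -19), (-11, -6)) = 29.9666
d((16, -19), (-16, 12)) = 44.5533
d((16, -19), (-16, -13)) = 32.5576
d((3, -16), (-6, 1)) = 19.2354
d((3, -16), (-11, -6)) = 17.2047
d((3, -16), (-16, 12)) = 33.8378
d((3, -16), (-16, -13)) = 19.2354
d((-6, 1), (-11, -6)) = 8.6023 <-- minimum
d((-6, 1), (-16, 12)) = 14.8661
d((-6, 1), (-16, -13)) = 17.2047
d((-11, -6), (-16, 12)) = 18.6815
d((-11, -6), (-16, -13)) = 8.6023 <-- minimum
d((-16, 12), (-16, -13)) = 25.0

Minimum distance: 8.6023 (tie among 2 pairs: (-6, 1) and (-11, -6); (-11, -6) and (-16, -13))

The minimum Euclidean distance is 8.6023. There is a tie: 2 pairs achieve this minimum — (-6, 1) and (-11, -6); (-11, -6) and (-16, -13). Any of these is a valid closest pair. For 6 points, brute-force pairwise comparison is shown above. For large n, the divide-and-conquer algorithm (sort by x, recurse on halves, check the dividing strip) achieves O(n log n).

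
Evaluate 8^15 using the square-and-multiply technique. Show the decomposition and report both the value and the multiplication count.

Computing 8^15 by squaring (build up from 8^1; each line after the first costs one multiplication):

8^1 = 8
8^2 = (8^1)^2 = 8^2 = 64
8^3 = 8 * 8^2 = 8 * 64 = 512
8^6 = (8^3)^2 = 512^2 = 262144
8^7 = 8 * 8^6 = 8 * 262144 = 2097152
8^14 = (8^7)^2 = 2097152^2 = 4398046511104
8^15 = 8 * 8^14 = 8 * 4398046511104 = 35184372088832

Result: 35184372088832
Multiplications needed: 6 (6 lines after 8^1)

8^15 = 35184372088832. Using exponentiation by squaring, this requires 6 multiplications. The key idea: if the exponent is even, square the half-power; if odd, multiply by the base once.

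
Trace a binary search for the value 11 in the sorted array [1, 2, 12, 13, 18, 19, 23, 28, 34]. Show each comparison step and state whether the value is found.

Binary search for 11 in [1, 2, 12, 13, 18, 19, 23, 28, 34]:

lo=0, hi=8, mid=4, arr[mid]=18 -> 18 > 11, search left half
lo=0, hi=3, mid=1, arr[mid]=2 -> 2 < 11, search right half
lo=2, hi=3, mid=2, arr[mid]=12 -> 12 > 11, search left half
lo=2 > hi=1, target 11 not found

Binary search determines that 11 is not in the array after 3 comparisons. The search space was exhausted without finding the target.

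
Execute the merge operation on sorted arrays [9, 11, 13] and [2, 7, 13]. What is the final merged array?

Merging process:

Compare 9 vs 2: take 2 from right. Merged: [2]
Compare 9 vs 7: take 7 from right. Merged: [2, 7]
Compare 9 vs 13: take 9 from left. Merged: [2, 7, 9]
Compare 11 vs 13: take 11 from left. Merged: [2, 7, 9, 11]
Compare 13 vs 13: take 13 from left. Merged: [2, 7, 9, 11, 13]
Append remaining from right: [13]. Merged: [2, 7, 9, 11, 13, 13]

Final merged array: [2, 7, 9, 11, 13, 13]
Total comparisons: 5

The merged array is [2, 7, 9, 11, 13, 13], requiring 5 comparisons. The merge step runs in O(n) time where n is the total number of elements.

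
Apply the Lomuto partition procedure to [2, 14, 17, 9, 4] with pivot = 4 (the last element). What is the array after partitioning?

Lomuto partition with pivot = 4:

Initial array: [2, 14, 17, 9, 4]

arr[0]=2 <= 4: swap with position 0, array becomes [2, 14, 17, 9, 4]
arr[1]=14 > 4: no swap
arr[2]=17 > 4: no swap
arr[3]=9 > 4: no swap

Place pivot at position 1: [2, 4, 17, 9, 14]
Pivot position: 1

After partitioning with pivot 4, the array becomes [2, 4, 17, 9, 14]. The pivot is placed at index 1. All elements to the left of the pivot are <= 4, and all elements to the right are > 4.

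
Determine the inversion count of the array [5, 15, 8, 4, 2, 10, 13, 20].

Finding inversions in [5, 15, 8, 4, 2, 10, 13, 20]:

(0, 3): arr[0]=5 > arr[3]=4
(0, 4): arr[0]=5 > arr[4]=2
(1, 2): arr[1]=15 > arr[2]=8
(1, 3): arr[1]=15 > arr[3]=4
(1, 4): arr[1]=15 > arr[4]=2
(1, 5): arr[1]=15 > arr[5]=10
(1, 6): arr[1]=15 > arr[6]=13
(2, 3): arr[2]=8 > arr[3]=4
(2, 4): arr[2]=8 > arr[4]=2
(3, 4): arr[3]=4 > arr[4]=2

Total inversions: 10

The array has 10 inversion(s): (0,3), (0,4), (1,2), (1,3), (1,4), (1,5), (1,6), (2,3), (2,4), (3,4). Each pair (i,j) satisfies i < j and arr[i] > arr[j].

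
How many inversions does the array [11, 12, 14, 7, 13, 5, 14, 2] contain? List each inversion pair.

Finding inversions in [11, 12, 14, 7, 13, 5, 14, 2]:

(0, 3): arr[0]=11 > arr[3]=7
(0, 5): arr[0]=11 > arr[5]=5
(0, 7): arr[0]=11 > arr[7]=2
(1, 3): arr[1]=12 > arr[3]=7
(1, 5): arr[1]=12 > arr[5]=5
(1, 7): arr[1]=12 > arr[7]=2
(2, 3): arr[2]=14 > arr[3]=7
(2, 4): arr[2]=14 > arr[4]=13
(2, 5): arr[2]=14 > arr[5]=5
(2, 7): arr[2]=14 > arr[7]=2
(3, 5): arr[3]=7 > arr[5]=5
(3, 7): arr[3]=7 > arr[7]=2
(4, 5): arr[4]=13 > arr[5]=5
(4, 7): arr[4]=13 > arr[7]=2
(5, 7): arr[5]=5 > arr[7]=2
(6, 7): arr[6]=14 > arr[7]=2

Total inversions: 16

The array has 16 inversion(s): (0,3), (0,5), (0,7), (1,3), (1,5), (1,7), (2,3), (2,4), (2,5), (2,7), (3,5), (3,7), (4,5), (4,7), (5,7), (6,7). Each pair (i,j) satisfies i < j and arr[i] > arr[j].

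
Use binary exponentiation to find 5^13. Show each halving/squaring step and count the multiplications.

Computing 5^13 by squaring (build up from 5^1; each line after the first costs one multiplication):

5^1 = 5
5^2 = (5^1)^2 = 5^2 = 25
5^3 = 5 * 5^2 = 5 * 25 = 125
5^6 = (5^3)^2 = 125^2 = 15625
5^12 = (5^6)^2 = 15625^2 = 244140625
5^13 = 5 * 5^12 = 5 * 244140625 = 1220703125

Result: 1220703125
Multiplications needed: 5 (5 lines after 5^1)

5^13 = 1220703125. Using exponentiation by squaring, this requires 5 multiplications. The key idea: if the exponent is even, square the half-power; if odd, multiply by the base once.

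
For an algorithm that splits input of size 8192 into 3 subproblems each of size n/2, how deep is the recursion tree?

For divide and conquer with division factor 2:

Problem sizes at each level:
Level 0: 8192
Level 1: 4096
Level 2: 2048
Level 3: 1024
Level 4: 512
Level 5: 256
Level 6: 128
Level 7: 64
Level 8: 32
Level 9: 16
Level 10: 8
Level 11: 4
Level 12: 2
Level 13: 1

The root is level 0 and the size-1 base case is level 13 (the tree spans levels 0 through 13, i.e. 14 levels counting the root), so the depth is the number of divisions: log_2(8192) = 13

The recursion tree depth is log_2(8192) = 13. At each level, the problem size is divided by 2, so it takes 13 divisions to reduce to a base case of size 1. The algorithm makes 3 recursive calls at each level.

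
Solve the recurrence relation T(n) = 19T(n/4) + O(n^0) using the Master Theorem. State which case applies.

Master Theorem for T(n) = 19T(n/4) + O(n^0):

a = 19, b = 4, c = 0
log_b(a) = log_4(19) = 2.1240

Case 1: c = 0 < log_4(19) = 2.1240
T(n) = O(n^(log_4 19))

For T(n) = 19T(n/4) + O(n^0): log_4(19) = 2.1240. This is Case 1 of the Master Theorem (c < log_b(a), work dominated by leaves), giving O(n^(log_4 19)).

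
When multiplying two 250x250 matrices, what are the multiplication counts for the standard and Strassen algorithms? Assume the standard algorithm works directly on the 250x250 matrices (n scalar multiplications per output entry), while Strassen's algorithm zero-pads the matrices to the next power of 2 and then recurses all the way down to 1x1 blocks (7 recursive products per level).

Matrix multiplication for 250x250 matrices:

Strassen's algorithm requires power-of-2 dimensions. Pad 250x250 to 256x256 (next power of 2).

Standard algorithm: 250^3 = 15625000 multiplications
Strassen's algorithm: 7^(log2(256)) = 7^8 = 5764801 multiplications
Savings: 15625000 - 5764801 = 9860199 multiplications

Standard: 15625000 multiplications (250^3). Strassen: 5764801 multiplications (7^8, after padding to 256x256). Strassen reduces 8 recursive multiplications to 7 at each level.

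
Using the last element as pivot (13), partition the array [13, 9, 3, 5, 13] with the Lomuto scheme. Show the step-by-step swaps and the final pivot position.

Lomuto partition with pivot = 13:

Initial array: [13, 9, 3, 5, 13]

arr[0]=13 <= 13: swap with position 0, array becomes [13, 9, 3, 5, 13]
arr[1]=9 <= 13: swap with position 1, array becomes [13, 9, 3, 5, 13]
arr[2]=3 <= 13: swap with position 2, array becomes [13, 9, 3, 5, 13]
arr[3]=5 <= 13: swap with position 3, array becomes [13, 9, 3, 5, 13]

Place pivot at position 4: [13, 9, 3, 5, 13]
Pivot position: 4

After partitioning with pivot 13, the array becomes [13, 9, 3, 5, 13]. The pivot is placed at index 4. All elements to the left of the pivot are <= 13, and all elements to the right are > 13.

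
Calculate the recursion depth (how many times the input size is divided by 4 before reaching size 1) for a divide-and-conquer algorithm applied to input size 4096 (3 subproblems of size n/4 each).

For divide and conquer with division factor 4:

Problem sizes at each level:
Level 0: 4096
Level 1: 1024
Level 2: 256
Level 3: 64
Level 4: 16
Level 5: 4
Level 6: 1

The root is level 0 and the size-1 base case is level 6 (the tree spans levels 0 through 6, i.e. 7 levels counting the root), so the depth is the number of divisions: log_4(4096) = 6

The recursion tree depth is log_4(4096) = 6. At each level, the problem size is divided by 4, so it takes 6 divisions to reduce to a base case of size 1. The algorithm makes 3 recursive calls at each level.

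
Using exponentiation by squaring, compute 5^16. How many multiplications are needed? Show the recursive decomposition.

Computing 5^16 by squaring (build up from 5^1; each line after the first costs one multiplication):

5^1 = 5
5^2 = (5^1)^2 = 5^2 = 25
5^4 = (5^2)^2 = 25^2 = 625
5^8 = (5^4)^2 = 625^2 = 390625
5^16 = (5^8)^2 = 390625^2 = 152587890625

Result: 152587890625
Multiplications needed: 4 (4 lines after 5^1)

5^16 = 152587890625. Using exponentiation by squaring, this requires 4 multiplications. The key idea: if the exponent is even, square the half-power; if odd, multiply by the base once.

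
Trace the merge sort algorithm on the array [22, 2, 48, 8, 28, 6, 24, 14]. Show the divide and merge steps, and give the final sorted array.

Merge sort trace:

Split: [22, 2, 48, 8, 28, 6, 24, 14] -> [22, 2, 48, 8] and [28, 6, 24, 14]
  Split: [22, 2, 48, 8] -> [22, 2] and [48, 8]
    Split: [22, 2] -> [22] and [2]
    Merge: [22] + [2] -> [2, 22]
    Split: [48, 8] -> [48] and [8]
    Merge: [48] + [8] -> [8, 48]
  Merge: [2, 22] + [8, 48] -> [2, 8, 22, 48]
  Split: [28, 6, 24, 14] -> [28, 6] and [24, 14]
    Split: [28, 6] -> [28] and [6]
    Merge: [28] + [6] -> [6, 28]
    Split: [24, 14] -> [24] and [14]
    Merge: [24] + [14] -> [14, 24]
  Merge: [6, 28] + [14, 24] -> [6, 14, 24, 28]
Merge: [2, 8, 22, 48] + [6, 14, 24, 28] -> [2, 6, 8, 14, 22, 24, 28, 48]

Final sorted array: [2, 6, 8, 14, 22, 24, 28, 48]

The merge sort proceeds by recursively splitting the array and merging sorted halves.
After all merges, the sorted array is [2, 6, 8, 14, 22, 24, 28, 48].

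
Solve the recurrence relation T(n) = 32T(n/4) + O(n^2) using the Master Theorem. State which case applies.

Master Theorem for T(n) = 32T(n/4) + O(n^2):

a = 32, b = 4, c = 2
log_b(a) = log_4(32) = 2.5000

Case 1: c = 2 < log_4(32) = 2.5000
T(n) = O(n^(log_4 32))

For T(n) = 32T(n/4) + O(n^2): log_4(32) = 2.5000. This is Case 1 of the Master Theorem (c < log_b(a), work dominated by leaves), giving O(n^(log_4 32)).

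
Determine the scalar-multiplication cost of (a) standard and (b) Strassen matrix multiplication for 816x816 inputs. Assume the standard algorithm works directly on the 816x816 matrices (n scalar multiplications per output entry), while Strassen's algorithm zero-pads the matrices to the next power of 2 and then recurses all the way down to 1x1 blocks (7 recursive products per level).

Matrix multiplication for 816x816 matrices:

Strassen's algorithm requires power-of-2 dimensions. Pad 816x816 to 1024x1024 (next power of 2).

Standard algorithm: 816^3 = 543338496 multiplications
Strassen's algorithm: 7^(log2(1024)) = 7^10 = 282475249 multiplications
Savings: 543338496 - 282475249 = 260863247 multiplications

Standard: 543338496 multiplications (816^3). Strassen: 282475249 multiplications (7^10, after padding to 1024x1024). Strassen reduces 8 recursive multiplications to 7 at each level.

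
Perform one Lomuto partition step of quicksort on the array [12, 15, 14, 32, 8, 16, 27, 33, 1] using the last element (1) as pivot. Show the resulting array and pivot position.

Lomuto partition with pivot = 1:

Initial array: [12, 15, 14, 32, 8, 16, 27, 33, 1]

arr[0]=12 > 1: no swap
arr[1]=15 > 1: no swap
arr[2]=14 > 1: no swap
arr[3]=32 > 1: no swap
arr[4]=8 > 1: no swap
arr[5]=16 > 1: no swap
arr[6]=27 > 1: no swap
arr[7]=33 > 1: no swap

Place pivot at position 0: [1, 15, 14, 32, 8, 16, 27, 33, 12]
Pivot position: 0

After partitioning with pivot 1, the array becomes [1, 15, 14, 32, 8, 16, 27, 33, 12]. The pivot is placed at index 0. All elements to the left of the pivot are <= 1, and all elements to the right are > 1.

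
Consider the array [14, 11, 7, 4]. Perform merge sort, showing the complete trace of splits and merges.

Merge sort trace:

Split: [14, 11, 7, 4] -> [14, 11] and [7, 4]
  Split: [14, 11] -> [14] and [11]
  Merge: [14] + [11] -> [11, 14]
  Split: [7, 4] -> [7] and [4]
  Merge: [7] + [4] -> [4, 7]
Merge: [11, 14] + [4, 7] -> [4, 7, 11, 14]

Final sorted array: [4, 7, 11, 14]

The merge sort proceeds by recursively splitting the array and merging sorted halves.
After all merges, the sorted array is [4, 7, 11, 14].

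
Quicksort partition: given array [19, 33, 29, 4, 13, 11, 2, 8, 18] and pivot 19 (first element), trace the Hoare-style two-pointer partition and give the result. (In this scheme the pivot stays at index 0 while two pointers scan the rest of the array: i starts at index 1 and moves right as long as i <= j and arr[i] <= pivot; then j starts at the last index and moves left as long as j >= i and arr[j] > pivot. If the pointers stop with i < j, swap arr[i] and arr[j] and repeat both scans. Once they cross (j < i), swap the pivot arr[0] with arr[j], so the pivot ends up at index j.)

Hoare-style two-pointer partition with pivot = 19:

Initial array: [19, 33, 29, 4, 13, 11, 2, 8, 18]

Pointers start at i = 1, j = 8.
i stops at index 1 (arr[1]=33 > 19), j stops at index 8 (arr[8]=18 <= 19): swap arr[1] and arr[8], array becomes [19, 18, 29, 4, 13, 11, 2, 8, 33]
i stops at index 2 (arr[2]=29 > 19), j stops at index 7 (arr[7]=8 <= 19): swap arr[2] and arr[7], array becomes [19, 18, 8, 4, 13, 11, 2, 29, 33]
i ends at 7, j ends at 6: the pointers have crossed (j < i), so scanning stops.

Swap pivot arr[0] with arr[6] to place pivot at position 6: [2, 18, 8, 4, 13, 11, 19, 29, 33]
Pivot position: 6

After partitioning with pivot 19, the array becomes [2, 18, 8, 4, 13, 11, 19, 29, 33]. The pivot is placed at index 6. All elements to the left of the pivot are <= 19, and all elements to the right are > 19.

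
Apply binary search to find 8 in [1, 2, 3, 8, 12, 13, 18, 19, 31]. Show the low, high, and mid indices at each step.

Binary search for 8 in [1, 2, 3, 8, 12, 13, 18, 19, 31]:

lo=0, hi=8, mid=4, arr[mid]=12 -> 12 > 8, search left half
lo=0, hi=3, mid=1, arr[mid]=2 -> 2 < 8, search right half
lo=2, hi=3, mid=2, arr[mid]=3 -> 3 < 8, search right half
lo=3, hi=3, mid=3, arr[mid]=8 -> Found target at index 3!

Binary search finds 8 at index 3 after 4 comparisons. The search repeatedly halves the search space by comparing with the middle element.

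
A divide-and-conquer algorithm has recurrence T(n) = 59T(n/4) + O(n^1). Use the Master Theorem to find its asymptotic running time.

Master Theorem for T(n) = 59T(n/4) + O(n^1):

a = 59, b = 4, c = 1
log_b(a) = log_4(59) = 2.9413

Case 1: c = 1 < log_4(59) = 2.9413
T(n) = O(n^(log_4 59))

For T(n) = 59T(n/4) + O(n^1): log_4(59) = 2.9413. This is Case 1 of the Master Theorem (c < log_b(a), work dominated by leaves), giving O(n^(log_4 59)).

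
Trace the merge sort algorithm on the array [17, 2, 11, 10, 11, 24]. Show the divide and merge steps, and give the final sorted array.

Merge sort trace:

Split: [17, 2, 11, 10, 11, 24] -> [17, 2, 11] and [10, 11, 24]
  Split: [17, 2, 11] -> [17] and [2, 11]
    Split: [2, 11] -> [2] and [11]
    Merge: [2] + [11] -> [2, 11]
  Merge: [17] + [2, 11] -> [2, 11, 17]
  Split: [10, 11, 24] -> [10] and [11, 24]
    Split: [11, 24] -> [11] and [24]
    Merge: [11] + [24] -> [11, 24]
  Merge: [10] + [11, 24] -> [10, 11, 24]
Merge: [2, 11, 17] + [10, 11, 24] -> [2, 10, 11, 11, 17, 24]

Final sorted array: [2, 10, 11, 11, 17, 24]

The merge sort proceeds by recursively splitting the array and merging sorted halves.
After all merges, the sorted array is [2, 10, 11, 11, 17, 24].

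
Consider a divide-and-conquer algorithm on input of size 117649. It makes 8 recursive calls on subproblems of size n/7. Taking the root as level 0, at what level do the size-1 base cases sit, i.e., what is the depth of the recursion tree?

For divide and conquer with division factor 7:

Problem sizes at each level:
Level 0: 117649
Level 1: 16807
Level 2: 2401
Level 3: 343
Level 4: 49
Level 5: 7
Level 6: 1

The root is level 0 and the size-1 base case is level 6 (the tree spans levels 0 through 6, i.e. 7 levels counting the root), so the depth is the number of divisions: log_7(117649) = 6

The recursion tree depth is log_7(117649) = 6. At each level, the problem size is divided by 7, so it takes 6 divisions to reduce to a base case of size 1. The algorithm makes 8 recursive calls at each level.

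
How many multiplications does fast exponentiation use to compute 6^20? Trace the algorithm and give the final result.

Computing 6^20 by squaring (build up from 6^1; each line after the first costs one multiplication):

6^1 = 6
6^2 = (6^1)^2 = 6^2 = 36
6^4 = (6^2)^2 = 36^2 = 1296
6^5 = 6 * 6^4 = 6 * 1296 = 7776
6^10 = (6^5)^2 = 7776^2 = 60466176
6^20 = (6^10)^2 = 60466176^2 = 3656158440062976

Result: 3656158440062976
Multiplications needed: 5 (5 lines after 6^1)

6^20 = 3656158440062976. Using exponentiation by squaring, this requires 5 multiplications. The key idea: if the exponent is even, square the half-power; if odd, multiply by the base once.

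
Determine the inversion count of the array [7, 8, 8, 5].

Finding inversions in [7, 8, 8, 5]:

(0, 3): arr[0]=7 > arr[3]=5
(1, 3): arr[1]=8 > arr[3]=5
(2, 3): arr[2]=8 > arr[3]=5

Total inversions: 3

The array has 3 inversion(s): (0,3), (1,3), (2,3). Each pair (i,j) satisfies i < j and arr[i] > arr[j].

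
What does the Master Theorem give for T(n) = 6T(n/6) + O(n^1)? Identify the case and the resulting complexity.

Master Theorem for T(n) = 6T(n/6) + O(n^1):

a = 6, b = 6, c = 1
log_b(a) = log_6(6) = 1.0000

Case 2: c = 1 = log_6(6) = 1.0000
T(n) = O(n^1 log n) = O(n log n)

For T(n) = 6T(n/6) + O(n^1): log_6(6) = 1.0000. This is Case 2 of the Master Theorem (c = log_b(a), equal work at all levels), giving O(n log n).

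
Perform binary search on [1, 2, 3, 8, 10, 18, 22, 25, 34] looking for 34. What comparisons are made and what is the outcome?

Binary search for 34 in [1, 2, 3, 8, 10, 18, 22, 25, 34]:

lo=0, hi=8, mid=4, arr[mid]=10 -> 10 < 34, search right half
lo=5, hi=8, mid=6, arr[mid]=22 -> 22 < 34, search right half
lo=7, hi=8, mid=7, arr[mid]=25 -> 25 < 34, search right half
lo=8, hi=8, mid=8, arr[mid]=34 -> Found target at index 8!

Binary search finds 34 at index 8 after 4 comparisons. The search repeatedly halves the search space by comparing with the middle element.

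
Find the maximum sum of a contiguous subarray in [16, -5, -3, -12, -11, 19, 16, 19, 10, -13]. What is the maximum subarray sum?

Using Kadane's algorithm on [16, -5, -3, -12, -11, 19, 16, 19, 10, -13]:

Scanning through the array:
Position 1 (value -5): max_ending_here = 11, max_so_far = 16
Position 2 (value -3): max_ending_here = 8, max_so_far = 16
Position 3 (value -12): max_ending_here = -4, max_so_far = 16
Position 4 (value -11): max_ending_here = -11, max_so_far = 16
Position 5 (value 19): max_ending_here = 19, max_so_far = 19
Position 6 (value 16): max_ending_here = 35, max_so_far = 35
Position 7 (value 19): max_ending_here = 54, max_so_far = 54
Position 8 (value 10): max_ending_here = 64, max_so_far = 64
Position 9 (value -13): max_ending_here = 51, max_so_far = 64

Maximum subarray: [19, 16, 19, 10]
Maximum sum: 64

The maximum subarray is [19, 16, 19, 10] with sum 64. This subarray runs from index 5 to index 8.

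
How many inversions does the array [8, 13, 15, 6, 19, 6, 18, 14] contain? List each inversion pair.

Finding inversions in [8, 13, 15, 6, 19, 6, 18, 14]:

(0, 3): arr[0]=8 > arr[3]=6
(0, 5): arr[0]=8 > arr[5]=6
(1, 3): arr[1]=13 > arr[3]=6
(1, 5): arr[1]=13 > arr[5]=6
(2, 3): arr[2]=15 > arr[3]=6
(2, 5): arr[2]=15 > arr[5]=6
(2, 7): arr[2]=15 > arr[7]=14
(4, 5): arr[4]=19 > arr[5]=6
(4, 6): arr[4]=19 > arr[6]=18
(4, 7): arr[4]=19 > arr[7]=14
(6, 7): arr[6]=18 > arr[7]=14

Total inversions: 11

The array has 11 inversion(s): (0,3), (0,5), (1,3), (1,5), (2,3), (2,5), (2,7), (4,5), (4,6), (4,7), (6,7). Each pair (i,j) satisfies i < j and arr[i] > arr[j].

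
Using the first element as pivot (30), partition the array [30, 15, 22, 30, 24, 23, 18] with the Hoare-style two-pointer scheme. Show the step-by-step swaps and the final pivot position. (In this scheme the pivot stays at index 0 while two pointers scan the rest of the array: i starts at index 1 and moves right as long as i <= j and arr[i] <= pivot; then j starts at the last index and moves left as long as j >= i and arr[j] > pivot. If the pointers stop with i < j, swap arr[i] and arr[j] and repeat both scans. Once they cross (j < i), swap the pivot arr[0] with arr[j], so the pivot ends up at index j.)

Hoare-style two-pointer partition with pivot = 30:

Initial array: [30, 15, 22, 30, 24, 23, 18]

Pointers start at i = 1, j = 6.
i ends at 7, j ends at 6: the pointers have crossed (j < i), so scanning stops.

Swap pivot arr[0] with arr[6] to place pivot at position 6: [18, 15, 22, 30, 24, 23, 30]
Pivot position: 6

After partitioning with pivot 30, the array becomes [18, 15, 22, 30, 24, 23, 30]. The pivot is placed at index 6. All elements to the left of the pivot are <= 30, and all elements to the right are > 30.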